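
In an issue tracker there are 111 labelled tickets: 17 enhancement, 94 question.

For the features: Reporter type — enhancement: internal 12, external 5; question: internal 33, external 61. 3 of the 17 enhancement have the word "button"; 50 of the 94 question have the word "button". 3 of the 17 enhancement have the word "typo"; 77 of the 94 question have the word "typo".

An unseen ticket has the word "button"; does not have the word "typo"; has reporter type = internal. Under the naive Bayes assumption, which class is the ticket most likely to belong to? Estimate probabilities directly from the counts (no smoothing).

question

enhancement: (17/111) × (12/17) × (3/17) × (14/17) ≈ 0.0157112
question: (94/111) × (33/94) × (50/94) × (17/94) ≈ 0.0285992
Highest score → question.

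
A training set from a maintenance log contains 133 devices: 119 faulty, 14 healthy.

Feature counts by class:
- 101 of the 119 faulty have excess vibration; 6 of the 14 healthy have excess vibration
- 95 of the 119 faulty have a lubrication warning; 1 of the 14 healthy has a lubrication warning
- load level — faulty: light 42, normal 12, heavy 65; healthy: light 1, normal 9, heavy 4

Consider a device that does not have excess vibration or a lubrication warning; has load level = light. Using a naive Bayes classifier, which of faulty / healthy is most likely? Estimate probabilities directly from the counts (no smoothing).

faulty

faulty: (119/133) × (18/119) × (24/119) × (42/119) ≈ 0.00963357
healthy: (14/133) × (8/14) × (13/14) × (1/14) ≈ 0.00398957
Highest score → faulty.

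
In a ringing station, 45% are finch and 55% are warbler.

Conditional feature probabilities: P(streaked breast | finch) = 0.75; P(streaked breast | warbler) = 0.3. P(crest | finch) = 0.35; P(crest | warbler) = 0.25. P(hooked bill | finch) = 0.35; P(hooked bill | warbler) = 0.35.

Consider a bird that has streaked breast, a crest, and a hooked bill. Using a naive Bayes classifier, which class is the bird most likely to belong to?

finch: 0.45 × 0.75 × 0.35 × 0.35 = 0.04134375
warbler: 0.55 × 0.3 × 0.25 × 0.35 = 0.0144375
Highest score → finch.

finch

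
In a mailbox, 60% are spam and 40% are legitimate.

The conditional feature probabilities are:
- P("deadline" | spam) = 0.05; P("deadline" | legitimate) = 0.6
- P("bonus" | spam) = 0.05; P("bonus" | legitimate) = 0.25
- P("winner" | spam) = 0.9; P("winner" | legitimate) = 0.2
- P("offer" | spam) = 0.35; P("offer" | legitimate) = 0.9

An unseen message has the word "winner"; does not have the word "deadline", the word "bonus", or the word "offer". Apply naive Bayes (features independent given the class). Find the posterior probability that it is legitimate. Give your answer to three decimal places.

spam: 0.6 × (1−0.05) × (1−0.05) × 0.9 × (1−0.35) = 0.3167775
legitimate: 0.4 × (1−0.6) × (1−0.25) × 0.2 × (1−0.9) = 0.0024
P(legitimate | x) = 0.0024 / 0.3191775 ≈ 0.008

0.008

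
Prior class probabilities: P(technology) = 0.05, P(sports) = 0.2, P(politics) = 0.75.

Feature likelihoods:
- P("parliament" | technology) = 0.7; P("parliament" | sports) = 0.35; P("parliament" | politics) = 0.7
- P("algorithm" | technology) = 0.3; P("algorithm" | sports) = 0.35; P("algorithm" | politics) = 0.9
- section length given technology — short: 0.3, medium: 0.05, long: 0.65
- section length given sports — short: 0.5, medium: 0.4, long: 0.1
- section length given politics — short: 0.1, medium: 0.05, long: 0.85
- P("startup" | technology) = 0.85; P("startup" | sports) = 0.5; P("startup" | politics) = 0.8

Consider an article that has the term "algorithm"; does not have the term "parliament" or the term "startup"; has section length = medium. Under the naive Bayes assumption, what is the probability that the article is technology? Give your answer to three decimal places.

0.003

technology: 0.05 × (1−0.7) × 0.3 × 0.05 × (1−0.85) = 0.00003375
sports: 0.2 × (1−0.35) × 0.35 × 0.4 × (1−0.5) = 0.0091
politics: 0.75 × (1−0.7) × 0.9 × 0.05 × (1−0.8) = 0.002025
P(technology | x) = 0.00003375 / 0.01115875 ≈ 0.003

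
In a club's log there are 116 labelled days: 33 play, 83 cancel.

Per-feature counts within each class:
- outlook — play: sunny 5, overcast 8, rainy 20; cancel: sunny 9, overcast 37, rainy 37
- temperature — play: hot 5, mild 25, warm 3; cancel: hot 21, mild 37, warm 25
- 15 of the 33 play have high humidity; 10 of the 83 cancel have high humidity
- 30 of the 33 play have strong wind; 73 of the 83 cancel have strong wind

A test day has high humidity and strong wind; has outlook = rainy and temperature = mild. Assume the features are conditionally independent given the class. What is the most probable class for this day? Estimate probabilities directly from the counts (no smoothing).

play: (33/116) × (20/33) × (25/33) × (15/33) × (30/33) ≈ 0.0539738
cancel: (83/116) × (37/83) × (37/83) × (10/83) × (73/83) ≈ 0.0150673
Highest score → play.

play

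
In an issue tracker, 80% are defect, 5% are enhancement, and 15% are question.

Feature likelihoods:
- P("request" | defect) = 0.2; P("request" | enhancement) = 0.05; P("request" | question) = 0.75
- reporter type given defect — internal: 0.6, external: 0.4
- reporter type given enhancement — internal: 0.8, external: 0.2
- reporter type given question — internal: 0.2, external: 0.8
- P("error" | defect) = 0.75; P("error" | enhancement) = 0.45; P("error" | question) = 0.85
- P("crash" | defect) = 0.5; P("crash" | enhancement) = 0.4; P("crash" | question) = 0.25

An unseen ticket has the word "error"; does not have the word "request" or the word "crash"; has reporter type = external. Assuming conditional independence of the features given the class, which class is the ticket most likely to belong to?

defect

defect: 0.8 × (1−0.2) × 0.4 × 0.75 × (1−0.5) = 0.096
enhancement: 0.05 × (1−0.05) × 0.2 × 0.45 × (1−0.4) = 0.002565
question: 0.15 × (1−0.75) × 0.8 × 0.85 × (1−0.25) = 0.019125
Highest score → defect.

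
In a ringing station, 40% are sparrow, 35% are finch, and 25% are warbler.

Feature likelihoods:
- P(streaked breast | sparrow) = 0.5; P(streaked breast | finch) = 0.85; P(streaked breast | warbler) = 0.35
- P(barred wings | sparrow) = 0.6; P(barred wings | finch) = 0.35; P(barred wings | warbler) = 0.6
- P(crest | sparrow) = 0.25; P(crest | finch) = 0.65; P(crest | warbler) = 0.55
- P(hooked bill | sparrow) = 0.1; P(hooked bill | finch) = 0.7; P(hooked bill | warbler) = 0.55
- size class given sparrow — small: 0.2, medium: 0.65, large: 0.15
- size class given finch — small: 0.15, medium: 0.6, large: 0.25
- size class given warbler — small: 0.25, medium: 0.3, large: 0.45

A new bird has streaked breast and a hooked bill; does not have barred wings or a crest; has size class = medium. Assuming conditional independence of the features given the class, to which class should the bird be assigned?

sparrow: 0.4 × 0.5 × (1−0.6) × (1−0.25) × 0.1 × 0.65 = 0.0039
finch: 0.35 × 0.85 × (1−0.35) × (1−0.65) × 0.7 × 0.6 = 0.028426125
warbler: 0.25 × 0.35 × (1−0.6) × (1−0.55) × 0.55 × 0.3 = 0.00259875
Highest score → finch.

finch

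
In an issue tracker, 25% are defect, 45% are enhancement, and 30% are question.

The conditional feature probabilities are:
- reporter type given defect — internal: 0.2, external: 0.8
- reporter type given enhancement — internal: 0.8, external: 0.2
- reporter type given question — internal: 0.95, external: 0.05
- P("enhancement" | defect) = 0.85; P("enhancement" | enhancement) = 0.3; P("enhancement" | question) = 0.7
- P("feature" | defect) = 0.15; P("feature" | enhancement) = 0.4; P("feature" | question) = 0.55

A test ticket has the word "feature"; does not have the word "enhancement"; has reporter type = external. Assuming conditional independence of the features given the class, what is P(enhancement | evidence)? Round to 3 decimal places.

defect: 0.25 × 0.8 × (1−0.85) × 0.15 = 0.0045
enhancement: 0.45 × 0.2 × (1−0.3) × 0.4 = 0.0252
question: 0.3 × 0.05 × (1−0.7) × 0.55 = 0.002475
P(enhancement | x) = 0.0252 / 0.032175 ≈ 0.783

0.783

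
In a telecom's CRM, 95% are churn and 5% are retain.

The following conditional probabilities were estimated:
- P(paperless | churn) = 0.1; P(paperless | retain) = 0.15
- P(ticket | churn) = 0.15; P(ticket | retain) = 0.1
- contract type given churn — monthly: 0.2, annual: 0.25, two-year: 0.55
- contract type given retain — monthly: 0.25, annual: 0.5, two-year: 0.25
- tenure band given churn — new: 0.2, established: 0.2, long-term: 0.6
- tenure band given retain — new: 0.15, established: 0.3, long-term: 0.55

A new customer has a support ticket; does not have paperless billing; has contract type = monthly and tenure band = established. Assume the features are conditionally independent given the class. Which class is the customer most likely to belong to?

churn

churn: 0.95 × (1−0.1) × 0.15 × 0.2 × 0.2 = 0.00513
retain: 0.05 × (1−0.15) × 0.1 × 0.25 × 0.3 = 0.00031875
Highest score → churn.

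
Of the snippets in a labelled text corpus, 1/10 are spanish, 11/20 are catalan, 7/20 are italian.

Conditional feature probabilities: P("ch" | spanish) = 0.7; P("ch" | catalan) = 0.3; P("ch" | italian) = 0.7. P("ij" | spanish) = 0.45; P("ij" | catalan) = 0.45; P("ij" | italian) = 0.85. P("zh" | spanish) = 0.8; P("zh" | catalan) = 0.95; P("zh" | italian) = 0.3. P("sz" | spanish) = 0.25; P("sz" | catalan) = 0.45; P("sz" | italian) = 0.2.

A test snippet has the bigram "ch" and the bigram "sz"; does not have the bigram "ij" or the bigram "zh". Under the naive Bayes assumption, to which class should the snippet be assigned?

italian

spanish: 0.1 × 0.7 × (1−0.45) × (1−0.8) × 0.25 = 0.001925
catalan: 0.55 × 0.3 × (1−0.45) × (1−0.95) × 0.45 = 0.002041875
italian: 0.35 × 0.7 × (1−0.85) × (1−0.3) × 0.2 = 0.005145
Highest score → italian.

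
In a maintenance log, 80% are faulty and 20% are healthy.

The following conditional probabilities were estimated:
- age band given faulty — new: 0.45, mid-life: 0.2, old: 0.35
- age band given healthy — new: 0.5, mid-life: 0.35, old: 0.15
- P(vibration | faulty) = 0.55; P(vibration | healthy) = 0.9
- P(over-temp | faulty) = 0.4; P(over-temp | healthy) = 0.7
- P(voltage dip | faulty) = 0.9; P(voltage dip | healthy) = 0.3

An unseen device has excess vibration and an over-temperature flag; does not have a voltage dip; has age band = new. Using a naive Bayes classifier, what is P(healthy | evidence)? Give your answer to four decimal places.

0.8478

faulty: 0.8 × 0.45 × 0.55 × 0.4 × (1−0.9) = 0.00792
healthy: 0.2 × 0.5 × 0.9 × 0.7 × (1−0.3) = 0.0441
P(healthy | x) = 0.0441 / 0.05202 ≈ 0.8478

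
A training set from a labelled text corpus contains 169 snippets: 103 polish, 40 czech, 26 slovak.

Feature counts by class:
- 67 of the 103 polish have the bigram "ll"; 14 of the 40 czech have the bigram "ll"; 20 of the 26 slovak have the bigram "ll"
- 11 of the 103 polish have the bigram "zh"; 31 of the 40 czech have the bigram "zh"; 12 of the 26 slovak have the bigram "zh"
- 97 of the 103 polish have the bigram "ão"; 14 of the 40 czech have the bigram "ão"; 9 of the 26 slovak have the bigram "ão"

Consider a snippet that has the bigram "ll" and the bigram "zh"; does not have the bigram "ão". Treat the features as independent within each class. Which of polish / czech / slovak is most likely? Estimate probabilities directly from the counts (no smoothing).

polish: (103/169) × (67/103) × (11/103) × (6/103) ≈ 0.00246637
czech: (40/169) × (14/40) × (31/40) × (26/40) ≈ 0.0417308
slovak: (26/169) × (20/26) × (12/26) × (17/26) ≈ 0.035713
Highest score → czech.

czech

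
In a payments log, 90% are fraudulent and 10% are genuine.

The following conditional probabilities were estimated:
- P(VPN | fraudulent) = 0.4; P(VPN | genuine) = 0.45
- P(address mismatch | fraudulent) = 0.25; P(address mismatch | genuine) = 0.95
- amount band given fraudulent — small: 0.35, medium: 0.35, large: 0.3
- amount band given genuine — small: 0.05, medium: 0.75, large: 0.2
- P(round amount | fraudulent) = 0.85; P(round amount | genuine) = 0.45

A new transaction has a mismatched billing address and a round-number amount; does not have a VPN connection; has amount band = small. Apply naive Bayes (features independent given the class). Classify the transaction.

fraudulent

fraudulent: 0.9 × (1−0.4) × 0.25 × 0.35 × 0.85 = 0.0401625
genuine: 0.1 × (1−0.45) × 0.95 × 0.05 × 0.45 = 0.001175625
Highest score → fraudulent.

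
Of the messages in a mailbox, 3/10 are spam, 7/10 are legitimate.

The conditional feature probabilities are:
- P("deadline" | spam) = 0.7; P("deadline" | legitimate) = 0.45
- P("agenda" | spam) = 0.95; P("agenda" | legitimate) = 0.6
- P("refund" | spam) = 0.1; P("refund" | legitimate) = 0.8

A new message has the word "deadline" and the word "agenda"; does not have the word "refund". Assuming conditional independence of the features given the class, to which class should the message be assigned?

spam

spam: 0.3 × 0.7 × 0.95 × (1−0.1) = 0.17955
legitimate: 0.7 × 0.45 × 0.6 × (1−0.8) = 0.0378
Highest score → spam.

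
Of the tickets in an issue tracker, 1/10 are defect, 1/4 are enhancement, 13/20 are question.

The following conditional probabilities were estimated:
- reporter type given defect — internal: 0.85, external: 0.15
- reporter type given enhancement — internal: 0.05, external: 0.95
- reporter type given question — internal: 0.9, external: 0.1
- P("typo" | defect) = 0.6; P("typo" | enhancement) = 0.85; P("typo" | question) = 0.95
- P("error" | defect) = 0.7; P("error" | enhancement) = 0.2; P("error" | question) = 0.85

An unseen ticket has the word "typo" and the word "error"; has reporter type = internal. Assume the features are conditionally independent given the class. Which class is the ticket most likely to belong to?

question

defect: 0.1 × 0.85 × 0.6 × 0.7 = 0.0357
enhancement: 0.25 × 0.05 × 0.85 × 0.2 = 0.002125
question: 0.65 × 0.9 × 0.95 × 0.85 = 0.4723875
Highest score → question.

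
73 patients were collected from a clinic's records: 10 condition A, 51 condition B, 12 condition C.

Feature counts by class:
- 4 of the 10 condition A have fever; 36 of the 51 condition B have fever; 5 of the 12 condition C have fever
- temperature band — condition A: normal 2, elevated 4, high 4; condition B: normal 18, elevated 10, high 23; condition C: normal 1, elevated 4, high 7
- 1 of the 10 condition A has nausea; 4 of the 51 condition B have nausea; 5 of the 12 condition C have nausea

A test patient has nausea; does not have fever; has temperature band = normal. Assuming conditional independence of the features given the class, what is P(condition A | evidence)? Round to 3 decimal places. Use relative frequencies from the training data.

condition A: (10/73) × (6/10) × (2/10) × (1/10) ≈ 0.00164384
condition B: (51/73) × (15/51) × (18/51) × (4/51) ≈ 0.00568801
condition C: (12/73) × (7/12) × (1/12) × (5/12) ≈ 0.00332953
P(condition A | x) = 0.00164384 / 0.01066138 ≈ 0.154

0.154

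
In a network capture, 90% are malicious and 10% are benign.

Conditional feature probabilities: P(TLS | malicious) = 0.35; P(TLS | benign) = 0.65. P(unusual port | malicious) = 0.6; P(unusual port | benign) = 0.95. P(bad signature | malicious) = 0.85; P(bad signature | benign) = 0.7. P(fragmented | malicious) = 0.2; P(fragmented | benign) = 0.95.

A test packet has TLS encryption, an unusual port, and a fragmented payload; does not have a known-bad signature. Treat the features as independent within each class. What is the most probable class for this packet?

benign

malicious: 0.9 × 0.35 × 0.6 × (1−0.85) × 0.2 = 0.00567
benign: 0.1 × 0.65 × 0.95 × (1−0.7) × 0.95 = 0.01759875
Highest score → benign.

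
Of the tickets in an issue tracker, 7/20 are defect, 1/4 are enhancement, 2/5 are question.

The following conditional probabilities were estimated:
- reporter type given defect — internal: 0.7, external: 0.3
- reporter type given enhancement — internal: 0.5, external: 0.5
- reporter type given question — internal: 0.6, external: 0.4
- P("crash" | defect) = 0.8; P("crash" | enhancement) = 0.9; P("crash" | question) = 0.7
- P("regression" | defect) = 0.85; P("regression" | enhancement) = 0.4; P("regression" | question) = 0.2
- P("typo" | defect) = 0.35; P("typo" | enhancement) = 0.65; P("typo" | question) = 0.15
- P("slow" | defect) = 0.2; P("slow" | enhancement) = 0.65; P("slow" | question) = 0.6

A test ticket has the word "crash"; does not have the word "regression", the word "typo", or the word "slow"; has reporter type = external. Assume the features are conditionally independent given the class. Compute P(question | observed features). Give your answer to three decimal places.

defect: 0.35 × 0.3 × 0.8 × (1−0.85) × (1−0.35) × (1−0.2) = 0.006552
enhancement: 0.25 × 0.5 × 0.9 × (1−0.4) × (1−0.65) × (1−0.65) = 0.00826875
question: 0.4 × 0.4 × 0.7 × (1−0.2) × (1−0.15) × (1−0.6) = 0.030464
P(question | x) = 0.030464 / 0.04528475 ≈ 0.673

0.673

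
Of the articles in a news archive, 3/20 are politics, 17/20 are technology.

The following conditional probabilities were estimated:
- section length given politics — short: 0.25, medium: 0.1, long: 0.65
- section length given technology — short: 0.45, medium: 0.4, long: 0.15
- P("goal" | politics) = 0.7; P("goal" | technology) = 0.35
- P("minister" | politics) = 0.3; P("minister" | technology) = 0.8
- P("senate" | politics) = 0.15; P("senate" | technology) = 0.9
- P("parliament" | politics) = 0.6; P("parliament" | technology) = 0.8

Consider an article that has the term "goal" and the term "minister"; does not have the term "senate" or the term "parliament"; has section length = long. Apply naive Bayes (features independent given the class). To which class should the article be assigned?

politics: 0.15 × 0.65 × 0.7 × 0.3 × (1−0.15) × (1−0.6) = 0.0069615
technology: 0.85 × 0.15 × 0.35 × 0.8 × (1−0.9) × (1−0.8) = 0.000714
Highest score → politics.

politics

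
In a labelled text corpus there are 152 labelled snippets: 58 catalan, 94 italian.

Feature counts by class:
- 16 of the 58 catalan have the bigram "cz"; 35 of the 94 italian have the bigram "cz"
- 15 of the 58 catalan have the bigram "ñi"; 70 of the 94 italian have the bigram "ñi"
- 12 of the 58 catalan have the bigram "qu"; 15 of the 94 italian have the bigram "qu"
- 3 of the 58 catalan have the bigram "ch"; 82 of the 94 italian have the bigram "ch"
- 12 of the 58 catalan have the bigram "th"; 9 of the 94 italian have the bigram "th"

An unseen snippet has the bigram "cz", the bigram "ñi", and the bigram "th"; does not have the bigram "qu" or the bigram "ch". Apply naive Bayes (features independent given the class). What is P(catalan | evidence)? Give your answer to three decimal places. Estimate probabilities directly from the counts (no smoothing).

catalan: (58/152) × (16/58) × (15/58) × (46/58) × (55/58) × (12/58) ≈ 0.00423601
italian: (94/152) × (35/94) × (70/94) × (79/94) × (12/94) × (9/94) ≈ 0.00176142
P(catalan | x) = 0.00423601 / 0.00599743 ≈ 0.706

0.706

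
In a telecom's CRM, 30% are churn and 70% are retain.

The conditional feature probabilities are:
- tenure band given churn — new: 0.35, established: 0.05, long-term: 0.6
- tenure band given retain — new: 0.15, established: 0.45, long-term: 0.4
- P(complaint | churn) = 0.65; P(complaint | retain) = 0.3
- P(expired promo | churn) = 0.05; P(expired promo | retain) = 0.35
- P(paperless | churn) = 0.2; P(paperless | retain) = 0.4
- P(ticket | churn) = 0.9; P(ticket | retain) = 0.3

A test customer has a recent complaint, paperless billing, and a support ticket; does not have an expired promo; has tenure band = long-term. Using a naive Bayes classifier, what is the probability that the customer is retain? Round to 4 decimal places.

churn: 0.3 × 0.6 × 0.65 × (1−0.05) × 0.2 × 0.9 = 0.020007
retain: 0.7 × 0.4 × 0.3 × (1−0.35) × 0.4 × 0.3 = 0.006552
P(retain | x) = 0.006552 / 0.026559 ≈ 0.2467

0.2467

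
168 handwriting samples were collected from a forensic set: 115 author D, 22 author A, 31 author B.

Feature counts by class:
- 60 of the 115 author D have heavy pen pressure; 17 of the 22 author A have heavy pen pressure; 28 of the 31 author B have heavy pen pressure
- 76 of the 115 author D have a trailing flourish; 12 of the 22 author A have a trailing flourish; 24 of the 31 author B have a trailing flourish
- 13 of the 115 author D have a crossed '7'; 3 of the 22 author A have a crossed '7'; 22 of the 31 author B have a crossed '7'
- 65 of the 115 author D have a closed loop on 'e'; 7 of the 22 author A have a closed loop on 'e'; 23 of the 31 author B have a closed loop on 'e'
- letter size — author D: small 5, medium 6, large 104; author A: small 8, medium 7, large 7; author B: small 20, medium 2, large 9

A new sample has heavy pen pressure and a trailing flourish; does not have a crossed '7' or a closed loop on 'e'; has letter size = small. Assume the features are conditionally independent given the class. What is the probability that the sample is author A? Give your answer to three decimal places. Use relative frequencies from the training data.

0.537

author D: (115/168) × (60/115) × (76/115) × (102/115) × (50/115) × (5/115) ≈ 0.00395735
author A: (22/168) × (17/22) × (12/22) × (19/22) × (15/22) × (8/22) ≈ 0.0118186
author B: (31/168) × (28/31) × (24/31) × (9/31) × (8/31) × (20/31) ≈ 0.006237
P(author A | x) = 0.0118186 / 0.02201295 ≈ 0.537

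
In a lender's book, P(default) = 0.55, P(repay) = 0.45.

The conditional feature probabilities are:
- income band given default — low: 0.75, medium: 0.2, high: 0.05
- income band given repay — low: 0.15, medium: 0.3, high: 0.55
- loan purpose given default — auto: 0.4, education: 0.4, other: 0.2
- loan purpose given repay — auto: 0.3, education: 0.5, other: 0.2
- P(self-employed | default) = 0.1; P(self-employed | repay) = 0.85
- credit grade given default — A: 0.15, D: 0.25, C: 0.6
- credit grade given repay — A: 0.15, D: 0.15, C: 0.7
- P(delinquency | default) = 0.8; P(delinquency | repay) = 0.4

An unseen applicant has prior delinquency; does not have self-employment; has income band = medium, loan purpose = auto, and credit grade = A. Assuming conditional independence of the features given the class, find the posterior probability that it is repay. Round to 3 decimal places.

default: 0.55 × 0.2 × 0.4 × (1−0.1) × 0.15 × 0.8 = 0.004752
repay: 0.45 × 0.3 × 0.3 × (1−0.85) × 0.15 × 0.4 = 0.0003645
P(repay | x) = 0.0003645 / 0.0051165 ≈ 0.071

0.071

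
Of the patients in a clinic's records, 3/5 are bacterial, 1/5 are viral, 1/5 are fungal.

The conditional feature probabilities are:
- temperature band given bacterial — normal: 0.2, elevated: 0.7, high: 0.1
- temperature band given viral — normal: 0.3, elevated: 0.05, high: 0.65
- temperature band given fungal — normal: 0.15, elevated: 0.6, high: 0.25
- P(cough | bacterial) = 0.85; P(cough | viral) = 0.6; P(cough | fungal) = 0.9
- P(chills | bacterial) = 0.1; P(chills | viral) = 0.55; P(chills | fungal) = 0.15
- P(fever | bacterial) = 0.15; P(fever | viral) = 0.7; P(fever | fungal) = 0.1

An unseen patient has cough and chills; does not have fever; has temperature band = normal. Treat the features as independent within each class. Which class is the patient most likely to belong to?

bacterial: 0.6 × 0.2 × 0.85 × 0.1 × (1−0.15) = 0.00867
viral: 0.2 × 0.3 × 0.6 × 0.55 × (1−0.7) = 0.00594
fungal: 0.2 × 0.15 × 0.9 × 0.15 × (1−0.1) = 0.003645
Highest score → bacterial.

bacterial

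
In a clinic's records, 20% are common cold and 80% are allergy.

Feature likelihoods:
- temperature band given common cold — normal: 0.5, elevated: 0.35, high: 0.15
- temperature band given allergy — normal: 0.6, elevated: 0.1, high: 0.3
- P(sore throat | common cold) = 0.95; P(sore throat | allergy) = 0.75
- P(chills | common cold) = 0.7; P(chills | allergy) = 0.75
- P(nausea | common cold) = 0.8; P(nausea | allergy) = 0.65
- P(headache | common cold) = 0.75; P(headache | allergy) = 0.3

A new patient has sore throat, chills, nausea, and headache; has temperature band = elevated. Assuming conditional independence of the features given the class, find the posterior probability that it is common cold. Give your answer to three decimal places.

0.761

common cold: 0.2 × 0.35 × 0.95 × 0.7 × 0.8 × 0.75 = 0.02793
allergy: 0.8 × 0.1 × 0.75 × 0.75 × 0.65 × 0.3 = 0.008775
P(common cold | x) = 0.02793 / 0.036705 ≈ 0.761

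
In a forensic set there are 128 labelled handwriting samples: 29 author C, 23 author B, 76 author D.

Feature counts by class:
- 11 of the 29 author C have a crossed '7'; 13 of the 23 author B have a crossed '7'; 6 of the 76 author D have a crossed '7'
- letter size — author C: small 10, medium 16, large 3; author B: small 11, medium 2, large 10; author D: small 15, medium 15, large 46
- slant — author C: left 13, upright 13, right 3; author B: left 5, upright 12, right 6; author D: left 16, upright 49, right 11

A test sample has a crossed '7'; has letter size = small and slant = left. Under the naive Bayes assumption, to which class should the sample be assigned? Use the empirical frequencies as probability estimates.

author C: (29/128) × (11/29) × (10/29) × (13/29) ≈ 0.013284
author B: (23/128) × (13/23) × (11/23) × (5/23) ≈ 0.0105594
author D: (76/128) × (6/76) × (15/76) × (16/76) ≈ 0.00194771
Highest score → author C.

author C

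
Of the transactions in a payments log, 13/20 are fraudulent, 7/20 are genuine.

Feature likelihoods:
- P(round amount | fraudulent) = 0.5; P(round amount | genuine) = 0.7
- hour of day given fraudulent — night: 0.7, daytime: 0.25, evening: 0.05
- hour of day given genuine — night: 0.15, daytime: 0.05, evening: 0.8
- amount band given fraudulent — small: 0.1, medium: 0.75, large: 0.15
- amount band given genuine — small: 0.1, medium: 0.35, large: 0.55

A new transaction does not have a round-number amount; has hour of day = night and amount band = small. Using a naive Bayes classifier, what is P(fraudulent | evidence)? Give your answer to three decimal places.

0.935

fraudulent: 0.65 × (1−0.5) × 0.7 × 0.1 = 0.02275
genuine: 0.35 × (1−0.7) × 0.15 × 0.1 = 0.001575
P(fraudulent | x) = 0.02275 / 0.024325 ≈ 0.935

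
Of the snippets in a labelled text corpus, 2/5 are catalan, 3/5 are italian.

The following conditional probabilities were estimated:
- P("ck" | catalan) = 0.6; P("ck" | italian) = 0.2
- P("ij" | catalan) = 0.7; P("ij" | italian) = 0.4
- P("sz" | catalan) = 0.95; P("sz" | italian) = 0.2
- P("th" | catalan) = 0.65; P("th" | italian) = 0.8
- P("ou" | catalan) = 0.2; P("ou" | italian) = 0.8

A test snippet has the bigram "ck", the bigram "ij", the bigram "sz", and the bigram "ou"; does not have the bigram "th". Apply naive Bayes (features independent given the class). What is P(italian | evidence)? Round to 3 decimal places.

catalan: 0.4 × 0.6 × 0.7 × 0.95 × (1−0.65) × 0.2 = 0.011172
italian: 0.6 × 0.2 × 0.4 × 0.2 × (1−0.8) × 0.8 = 0.001536
P(italian | x) = 0.001536 / 0.012708 ≈ 0.121

0.121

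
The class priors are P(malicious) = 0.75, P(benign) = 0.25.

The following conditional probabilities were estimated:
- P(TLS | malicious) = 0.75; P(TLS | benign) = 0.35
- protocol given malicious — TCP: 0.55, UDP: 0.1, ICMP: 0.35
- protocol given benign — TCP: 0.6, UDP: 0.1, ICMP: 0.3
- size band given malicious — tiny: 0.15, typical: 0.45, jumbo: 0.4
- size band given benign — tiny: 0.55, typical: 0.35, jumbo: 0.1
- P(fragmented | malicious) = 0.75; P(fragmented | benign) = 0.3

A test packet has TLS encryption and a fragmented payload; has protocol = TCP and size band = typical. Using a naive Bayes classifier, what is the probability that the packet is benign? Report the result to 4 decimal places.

malicious: 0.75 × 0.75 × 0.55 × 0.45 × 0.75 = 0.1044140625
benign: 0.25 × 0.35 × 0.6 × 0.35 × 0.3 = 0.0055125
P(benign | x) = 0.0055125 / 0.1099265625 ≈ 0.0501

0.0501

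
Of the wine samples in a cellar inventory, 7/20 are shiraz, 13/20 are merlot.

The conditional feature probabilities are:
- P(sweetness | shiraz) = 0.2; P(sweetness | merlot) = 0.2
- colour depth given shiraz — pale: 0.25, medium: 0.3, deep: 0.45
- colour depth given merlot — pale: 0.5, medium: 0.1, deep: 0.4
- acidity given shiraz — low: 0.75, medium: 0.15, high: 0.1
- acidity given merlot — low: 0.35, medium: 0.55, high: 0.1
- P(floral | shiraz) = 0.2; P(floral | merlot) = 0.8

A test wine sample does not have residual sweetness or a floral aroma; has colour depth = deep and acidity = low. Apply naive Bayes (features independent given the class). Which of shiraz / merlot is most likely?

shiraz

shiraz: 0.35 × (1−0.2) × 0.45 × 0.75 × (1−0.2) = 0.0756
merlot: 0.65 × (1−0.2) × 0.4 × 0.35 × (1−0.8) = 0.01456
Highest score → shiraz.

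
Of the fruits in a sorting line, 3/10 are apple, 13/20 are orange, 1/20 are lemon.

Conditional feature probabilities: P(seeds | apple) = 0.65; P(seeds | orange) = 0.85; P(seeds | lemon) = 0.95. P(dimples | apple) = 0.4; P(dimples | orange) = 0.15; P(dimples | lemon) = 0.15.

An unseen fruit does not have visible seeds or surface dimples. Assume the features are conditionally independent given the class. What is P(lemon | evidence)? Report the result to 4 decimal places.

0.0144

apple: 0.3 × (1−0.65) × (1−0.4) = 0.063
orange: 0.65 × (1−0.85) × (1−0.15) = 0.082875
lemon: 0.05 × (1−0.95) × (1−0.15) = 0.002125
P(lemon | x) = 0.002125 / 0.148 ≈ 0.0144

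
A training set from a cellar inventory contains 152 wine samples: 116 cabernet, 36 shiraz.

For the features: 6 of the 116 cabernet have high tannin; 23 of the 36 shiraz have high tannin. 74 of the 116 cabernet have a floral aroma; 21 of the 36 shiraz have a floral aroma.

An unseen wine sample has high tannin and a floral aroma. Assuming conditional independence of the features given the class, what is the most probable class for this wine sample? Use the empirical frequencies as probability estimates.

cabernet: (116/152) × (6/116) × (74/116) ≈ 0.0251815
shiraz: (36/152) × (23/36) × (21/36) ≈ 0.0882675
Highest score → shiraz.

shiraz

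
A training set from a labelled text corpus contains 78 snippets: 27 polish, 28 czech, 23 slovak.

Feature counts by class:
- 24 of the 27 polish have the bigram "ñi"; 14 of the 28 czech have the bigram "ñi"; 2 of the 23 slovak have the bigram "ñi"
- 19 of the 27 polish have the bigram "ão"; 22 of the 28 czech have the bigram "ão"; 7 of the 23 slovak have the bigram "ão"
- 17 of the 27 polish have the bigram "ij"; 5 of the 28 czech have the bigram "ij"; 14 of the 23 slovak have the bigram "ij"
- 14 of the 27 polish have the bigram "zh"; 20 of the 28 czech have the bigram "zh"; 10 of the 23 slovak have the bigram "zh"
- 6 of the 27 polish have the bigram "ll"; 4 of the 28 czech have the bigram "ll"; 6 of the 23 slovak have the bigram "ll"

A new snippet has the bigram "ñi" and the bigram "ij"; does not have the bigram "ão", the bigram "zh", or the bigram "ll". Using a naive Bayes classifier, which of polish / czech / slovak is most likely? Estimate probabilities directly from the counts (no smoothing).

polish: (27/78) × (24/27) × (8/27) × (17/27) × (13/27) × (21/27) ≈ 0.0214963
czech: (28/78) × (14/28) × (6/28) × (5/28) × (8/28) × (24/28) ≈ 0.00168199
slovak: (23/78) × (2/23) × (16/23) × (14/23) × (13/23) × (17/23) ≈ 0.00453591
Highest score → polish.

polish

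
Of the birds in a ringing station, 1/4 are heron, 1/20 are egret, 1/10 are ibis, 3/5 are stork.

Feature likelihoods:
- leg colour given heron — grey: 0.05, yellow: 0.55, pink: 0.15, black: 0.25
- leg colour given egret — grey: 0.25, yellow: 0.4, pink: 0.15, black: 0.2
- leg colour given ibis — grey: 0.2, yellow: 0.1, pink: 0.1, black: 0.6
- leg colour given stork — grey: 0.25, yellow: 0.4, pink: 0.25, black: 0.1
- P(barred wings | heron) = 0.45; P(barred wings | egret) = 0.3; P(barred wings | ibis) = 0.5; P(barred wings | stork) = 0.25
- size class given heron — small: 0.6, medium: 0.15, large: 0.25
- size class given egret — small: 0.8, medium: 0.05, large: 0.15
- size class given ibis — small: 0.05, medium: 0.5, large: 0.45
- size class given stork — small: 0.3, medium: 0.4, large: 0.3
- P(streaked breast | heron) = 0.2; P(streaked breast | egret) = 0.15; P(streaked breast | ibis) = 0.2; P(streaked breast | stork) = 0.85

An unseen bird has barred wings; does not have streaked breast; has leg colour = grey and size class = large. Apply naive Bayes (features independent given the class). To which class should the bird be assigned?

heron: 0.25 × 0.05 × 0.45 × 0.25 × (1−0.2) = 0.001125
egret: 0.05 × 0.25 × 0.3 × 0.15 × (1−0.15) = 0.000478125
ibis: 0.1 × 0.2 × 0.5 × 0.45 × (1−0.2) = 0.0036
stork: 0.6 × 0.25 × 0.25 × 0.3 × (1−0.85) = 0.0016875
Highest score → ibis.

ibis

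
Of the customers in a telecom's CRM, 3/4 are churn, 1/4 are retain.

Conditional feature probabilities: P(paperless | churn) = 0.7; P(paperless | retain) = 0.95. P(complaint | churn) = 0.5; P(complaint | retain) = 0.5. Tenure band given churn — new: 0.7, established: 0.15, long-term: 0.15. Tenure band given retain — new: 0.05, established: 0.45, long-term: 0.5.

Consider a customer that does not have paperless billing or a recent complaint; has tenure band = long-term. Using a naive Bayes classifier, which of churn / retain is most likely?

churn: 0.75 × (1−0.7) × (1−0.5) × 0.15 = 0.016875
retain: 0.25 × (1−0.95) × (1−0.5) × 0.5 = 0.003125
Highest score → churn.

churn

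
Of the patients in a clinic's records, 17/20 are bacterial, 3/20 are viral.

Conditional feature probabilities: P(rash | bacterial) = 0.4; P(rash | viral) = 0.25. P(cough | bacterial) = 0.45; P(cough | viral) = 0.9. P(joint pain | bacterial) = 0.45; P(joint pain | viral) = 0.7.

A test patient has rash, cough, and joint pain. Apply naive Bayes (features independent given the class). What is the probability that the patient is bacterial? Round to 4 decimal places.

0.7445

bacterial: 0.85 × 0.4 × 0.45 × 0.45 = 0.06885
viral: 0.15 × 0.25 × 0.9 × 0.7 = 0.023625
P(bacterial | x) = 0.06885 / 0.092475 ≈ 0.7445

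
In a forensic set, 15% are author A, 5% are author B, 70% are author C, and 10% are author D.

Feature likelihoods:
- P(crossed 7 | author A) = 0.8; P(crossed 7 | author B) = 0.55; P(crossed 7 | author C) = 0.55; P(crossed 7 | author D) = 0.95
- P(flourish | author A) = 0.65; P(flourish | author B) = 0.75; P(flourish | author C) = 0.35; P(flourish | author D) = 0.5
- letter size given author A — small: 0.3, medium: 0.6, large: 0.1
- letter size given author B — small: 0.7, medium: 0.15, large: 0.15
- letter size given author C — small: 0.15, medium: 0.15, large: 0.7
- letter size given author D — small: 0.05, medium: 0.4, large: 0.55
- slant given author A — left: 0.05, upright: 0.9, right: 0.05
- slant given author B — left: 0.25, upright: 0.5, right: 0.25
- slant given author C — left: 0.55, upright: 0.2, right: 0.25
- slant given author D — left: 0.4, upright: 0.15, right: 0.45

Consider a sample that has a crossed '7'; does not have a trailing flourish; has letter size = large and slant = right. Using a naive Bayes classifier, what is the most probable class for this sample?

author A: 0.15 × 0.8 × (1−0.65) × 0.1 × 0.05 = 0.00021
author B: 0.05 × 0.55 × (1−0.75) × 0.15 × 0.25 = 0.0002578125
author C: 0.7 × 0.55 × (1−0.35) × 0.7 × 0.25 = 0.04379375
author D: 0.1 × 0.95 × (1−0.5) × 0.55 × 0.45 = 0.01175625
Highest score → author C.

author C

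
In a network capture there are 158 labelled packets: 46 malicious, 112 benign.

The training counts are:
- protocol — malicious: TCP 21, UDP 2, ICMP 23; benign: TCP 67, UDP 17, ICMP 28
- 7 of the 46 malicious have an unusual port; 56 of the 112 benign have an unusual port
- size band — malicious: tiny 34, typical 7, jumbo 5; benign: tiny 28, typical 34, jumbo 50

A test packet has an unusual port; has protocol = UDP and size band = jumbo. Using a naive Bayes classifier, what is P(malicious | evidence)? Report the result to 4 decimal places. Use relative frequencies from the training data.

malicious: (46/158) × (2/46) × (7/46) × (5/46) ≈ 0.000209375
benign: (112/158) × (17/112) × (56/112) × (50/112) ≈ 0.0240167
P(malicious | x) = 0.000209375 / 0.024226075 ≈ 0.0086

0.0086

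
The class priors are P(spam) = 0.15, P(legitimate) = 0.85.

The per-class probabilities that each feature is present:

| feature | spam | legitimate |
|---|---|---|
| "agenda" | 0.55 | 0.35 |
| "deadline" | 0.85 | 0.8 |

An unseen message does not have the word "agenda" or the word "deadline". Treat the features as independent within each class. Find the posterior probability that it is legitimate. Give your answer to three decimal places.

spam: 0.15 × (1−0.55) × (1−0.85) = 0.010125
legitimate: 0.85 × (1−0.35) × (1−0.8) = 0.1105
P(legitimate | x) = 0.1105 / 0.120625 ≈ 0.916

0.916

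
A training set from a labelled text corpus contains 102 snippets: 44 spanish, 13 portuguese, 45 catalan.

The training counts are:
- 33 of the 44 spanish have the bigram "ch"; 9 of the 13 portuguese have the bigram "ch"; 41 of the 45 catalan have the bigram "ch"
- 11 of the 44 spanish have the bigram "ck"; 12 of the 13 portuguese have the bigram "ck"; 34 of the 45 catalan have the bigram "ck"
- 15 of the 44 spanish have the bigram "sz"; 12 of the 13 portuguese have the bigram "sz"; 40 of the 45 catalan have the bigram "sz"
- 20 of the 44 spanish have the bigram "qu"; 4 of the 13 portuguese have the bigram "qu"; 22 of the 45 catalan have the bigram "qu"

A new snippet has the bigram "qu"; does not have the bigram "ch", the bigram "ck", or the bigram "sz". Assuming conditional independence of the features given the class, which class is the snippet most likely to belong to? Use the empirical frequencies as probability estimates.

spanish: (44/102) × (11/44) × (33/44) × (29/44) × (20/44) ≈ 0.0242313
portuguese: (13/102) × (4/13) × (1/13) × (1/13) × (4/13) ≈ 0.0000713986
catalan: (45/102) × (4/45) × (11/45) × (5/45) × (22/45) ≈ 0.000520724
Highest score → spanish.

spanish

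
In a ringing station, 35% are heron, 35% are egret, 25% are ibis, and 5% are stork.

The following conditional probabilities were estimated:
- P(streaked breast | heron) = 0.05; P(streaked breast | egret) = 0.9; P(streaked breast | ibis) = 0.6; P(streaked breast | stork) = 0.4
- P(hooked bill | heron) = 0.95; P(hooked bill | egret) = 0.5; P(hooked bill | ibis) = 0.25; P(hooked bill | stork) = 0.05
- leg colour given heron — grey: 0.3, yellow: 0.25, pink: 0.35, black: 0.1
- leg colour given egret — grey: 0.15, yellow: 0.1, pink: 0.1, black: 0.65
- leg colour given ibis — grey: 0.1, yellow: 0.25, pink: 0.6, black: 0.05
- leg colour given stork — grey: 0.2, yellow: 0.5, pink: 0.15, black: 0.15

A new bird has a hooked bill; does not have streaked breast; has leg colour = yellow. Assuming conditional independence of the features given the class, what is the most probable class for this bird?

heron: 0.35 × (1−0.05) × 0.95 × 0.25 = 0.07896875
egret: 0.35 × (1−0.9) × 0.5 × 0.1 = 0.00175
ibis: 0.25 × (1−0.6) × 0.25 × 0.25 = 0.00625
stork: 0.05 × (1−0.4) × 0.05 × 0.5 = 0.00075
Highest score → heron.

heron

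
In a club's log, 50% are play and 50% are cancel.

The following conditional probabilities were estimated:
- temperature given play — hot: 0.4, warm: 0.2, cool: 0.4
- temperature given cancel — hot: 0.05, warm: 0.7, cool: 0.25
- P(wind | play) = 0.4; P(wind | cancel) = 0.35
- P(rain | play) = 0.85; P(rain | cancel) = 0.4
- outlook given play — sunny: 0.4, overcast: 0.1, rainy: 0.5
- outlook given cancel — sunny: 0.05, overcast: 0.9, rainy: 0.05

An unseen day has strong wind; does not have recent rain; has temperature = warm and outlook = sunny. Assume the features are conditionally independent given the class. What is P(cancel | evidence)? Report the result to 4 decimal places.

0.6049

play: 0.5 × 0.2 × 0.4 × (1−0.85) × 0.4 = 0.0024
cancel: 0.5 × 0.7 × 0.35 × (1−0.4) × 0.05 = 0.003675
P(cancel | x) = 0.003675 / 0.006075 ≈ 0.6049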